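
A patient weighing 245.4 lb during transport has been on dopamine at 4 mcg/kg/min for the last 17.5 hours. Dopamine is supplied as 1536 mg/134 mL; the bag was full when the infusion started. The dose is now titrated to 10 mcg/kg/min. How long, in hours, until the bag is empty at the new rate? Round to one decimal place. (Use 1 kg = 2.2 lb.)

16.0 hours

Initial rate:
Weight = 245.4 lb ÷ 2.2 lb/kg = 111.5455 kg
Dose = 4 mcg/kg/min × 111.5455 kg = 446.1818 mcg/min
446.1818 mcg/min × 60 min/hr = 26770.91 mcg/hr
Concentration = 1536 mg ÷ 134 mL = 11.46269 mg/mL = 11462.69 mcg/mL
Rate = 26770.91 mcg/hr ÷ 11462.69 mcg/mL = 2.335483 mL/hr
Volume infused so far = 2.335483 mL/hr × 17.5 hr = 40.87095 mL
Volume remaining = 134 − 40.87095 = 93.12905 mL
New rate:
Dose = 10 mcg/kg/min × 111.5455 kg = 1115.455 mcg/min
1115.455 mcg/min × 60 min/hr = 66927.27 mcg/hr
Rate = 66927.27 mcg/hr ÷ 11462.69 mcg/mL = 5.838707 mL/hr
Time remaining = 93.12905 mL ÷ 5.838707 mL/hr = 15.95029 hr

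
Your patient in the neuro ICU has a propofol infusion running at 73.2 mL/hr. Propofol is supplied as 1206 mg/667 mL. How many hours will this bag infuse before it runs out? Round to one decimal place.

9.1 hours

Duration = 667 mL ÷ 73.2 mL/hr = 9.112022 hr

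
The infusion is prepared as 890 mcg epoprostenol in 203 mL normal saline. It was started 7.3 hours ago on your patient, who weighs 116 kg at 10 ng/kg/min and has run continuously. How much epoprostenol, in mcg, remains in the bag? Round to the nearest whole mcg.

382 mcg

Dose = 10 ng/kg/min × 116 kg = 1160 ng/min
1160 ng/min × 60 min/hr = 69600 ng/hr
Concentration = 890 mcg ÷ 203 mL = 4.384236 mcg/mL = 4384.236 ng/mL
Rate = 69600 ng/hr ÷ 4384.236 ng/mL = 15.87506 mL/hr
Volume infused = 15.87506 mL/hr × 7.3 hr = 115.8879 mL
Volume remaining = 203 − 115.8879 = 87.11209 mL
Drug remaining = 87.11209 mL × 4384.236 ng/mL = 381920 ng = 381.92 mcg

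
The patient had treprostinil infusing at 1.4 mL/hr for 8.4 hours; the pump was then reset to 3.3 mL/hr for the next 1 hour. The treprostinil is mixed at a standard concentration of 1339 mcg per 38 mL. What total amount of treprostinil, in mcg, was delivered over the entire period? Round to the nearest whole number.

531 mcg

Concentration = 1339 mcg ÷ 38 mL = 35.23684 mcg/mL
Stage 1: 1.4 mL/hr × 8.4 hr = 11.76 mL → 11.76 mL × 35.23684 mcg/mL = 414.3853 mcg
Stage 2: 3.3 mL/hr × 1 hr = 3.3 mL → 3.3 mL × 35.23684 mcg/mL = 116.2816 mcg
Total = 414.3853 + 116.2816 = 530.6668 mcg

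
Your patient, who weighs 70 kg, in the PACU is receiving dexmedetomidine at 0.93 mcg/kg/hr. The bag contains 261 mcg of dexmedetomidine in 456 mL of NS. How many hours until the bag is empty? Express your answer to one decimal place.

4.0 hours

Dose = 0.93 mcg/kg/hr × 70 kg = 65.1 mcg/hr
Concentration = 261 mcg ÷ 456 mL = 0.5723684 mcg/mL
Rate = 65.1 mcg/hr ÷ 0.5723684 mcg/mL = 113.7379 mL/hr
Duration = 456 mL ÷ 113.7379 mL/hr = 4.009217 hr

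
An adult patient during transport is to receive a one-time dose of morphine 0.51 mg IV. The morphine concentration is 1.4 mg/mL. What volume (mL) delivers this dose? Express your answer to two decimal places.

0.36 mL

Volume = 0.51 mg ÷ 1.4 mg/mL = 0.3642857 mL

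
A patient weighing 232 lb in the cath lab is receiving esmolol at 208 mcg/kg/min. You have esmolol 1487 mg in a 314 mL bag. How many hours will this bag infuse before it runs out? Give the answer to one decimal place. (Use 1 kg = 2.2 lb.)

1.1 hours

Weight = 232 lb ÷ 2.2 lb/kg = 105.4545 kg
Dose = 208 mcg/kg/min × 105.4545 kg = 21934.55 mcg/min
21934.55 mcg/min × 60 min/hr = 1316073 mcg/hr
Concentration = 1487 mg ÷ 314 mL = 4.735669 mg/mL = 4735.669 mcg/mL
Rate = 1316073 mcg/hr ÷ 4735.669 mcg/mL = 277.9064 mL/hr
Duration = 314 mL ÷ 277.9064 mL/hr = 1.129877 hr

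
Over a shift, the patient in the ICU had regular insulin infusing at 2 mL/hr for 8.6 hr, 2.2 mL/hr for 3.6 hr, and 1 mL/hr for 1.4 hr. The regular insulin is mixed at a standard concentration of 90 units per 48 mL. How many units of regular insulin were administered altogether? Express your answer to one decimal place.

Concentration = 90 units ÷ 48 mL = 1.875 units/mL
Stage 1: 2 mL/hr × 8.6 hr = 17.2 mL → 17.2 mL × 1.875 units/mL = 32.25 units
Stage 2: 2.2 mL/hr × 3.6 hr = 7.92 mL → 7.92 mL × 1.875 units/mL = 14.85 units
Stage 3: 1 mL/hr × 1.4 hr = 1.4 mL → 1.4 mL × 1.875 units/mL = 2.625 units
Total = 32.25 + 14.85 + 2.625 = 49.725 units

49.7 units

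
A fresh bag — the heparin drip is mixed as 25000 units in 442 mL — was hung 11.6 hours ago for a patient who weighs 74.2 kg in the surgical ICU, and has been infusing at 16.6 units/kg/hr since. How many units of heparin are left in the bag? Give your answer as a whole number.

Dose = 16.6 units/kg/hr × 74.2 kg = 1231.72 units/hr
Concentration = 25000 units ÷ 442 mL = 56.56109 units/mL
Rate = 1231.72 units/hr ÷ 56.56109 units/mL = 21.77681 mL/hr
Volume infused = 21.77681 mL/hr × 11.6 hr = 252.611 mL
Volume remaining = 442 − 252.611 = 189.389 mL
Drug remaining = 189.389 mL × 56.56109 units/mL = 10712.05 units

10712 units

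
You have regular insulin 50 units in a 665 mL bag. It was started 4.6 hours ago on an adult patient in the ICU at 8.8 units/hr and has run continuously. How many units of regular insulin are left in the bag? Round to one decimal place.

Concentration = 50 units ÷ 665 mL = 0.07518797 units/mL
Rate = 8.8 units/hr ÷ 0.07518797 units/mL = 117.04 mL/hr
Volume infused = 117.04 mL/hr × 4.6 hr = 538.384 mL
Volume remaining = 665 − 538.384 = 126.616 mL
Drug remaining = 126.616 mL × 0.07518797 units/mL = 9.52 units

9.5 units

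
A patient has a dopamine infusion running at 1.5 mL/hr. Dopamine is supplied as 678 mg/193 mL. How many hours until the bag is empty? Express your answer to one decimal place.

Duration = 193 mL ÷ 1.5 mL/hr = 128.6667 hr

128.7 hours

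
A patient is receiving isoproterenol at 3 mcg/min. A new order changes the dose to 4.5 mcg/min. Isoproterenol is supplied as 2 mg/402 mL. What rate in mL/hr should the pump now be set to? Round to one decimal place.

54.3 mL/hr

4.5 mcg/min × 60 min/hr = 270 mcg/hr
Concentration = 2 mg ÷ 402 mL = 0.004975124 mg/mL = 4.975124 mcg/mL
Rate = 270 mcg/hr ÷ 4.975124 mcg/mL = 54.27 mL/hr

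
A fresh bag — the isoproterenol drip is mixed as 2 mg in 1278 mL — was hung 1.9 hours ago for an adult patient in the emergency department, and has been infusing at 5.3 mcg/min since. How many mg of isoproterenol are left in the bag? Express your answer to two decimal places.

5.3 mcg/min × 60 min/hr = 318 mcg/hr
Concentration = 2 mg ÷ 1278 mL = 0.001564945 mg/mL = 1.564945 mcg/mL
Rate = 318 mcg/hr ÷ 1.564945 mcg/mL = 203.202 mL/hr
Volume infused = 203.202 mL/hr × 1.9 hr = 386.0838 mL
Volume remaining = 1278 − 386.0838 = 891.9162 mL
Drug remaining = 891.9162 mL × 1.564945 mcg/mL = 1395.8 mcg = 1.3958 mg

1.40 mg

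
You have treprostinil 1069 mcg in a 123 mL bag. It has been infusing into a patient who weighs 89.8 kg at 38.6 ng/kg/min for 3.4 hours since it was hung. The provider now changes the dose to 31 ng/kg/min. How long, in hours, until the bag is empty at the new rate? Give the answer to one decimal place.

Initial rate:
Dose = 38.6 ng/kg/min × 89.8 kg = 3466.28 ng/min
3466.28 ng/min × 60 min/hr = 207976.8 ng/hr
Concentration = 1069 mcg ÷ 123 mL = 8.691057 mcg/mL = 8691.057 ng/mL
Rate = 207976.8 ng/hr ÷ 8691.057 ng/mL = 23.92998 mL/hr
Volume infused so far = 23.92998 mL/hr × 3.4 hr = 81.36192 mL
Volume remaining = 123 − 81.36192 = 41.63808 mL
New rate:
Dose = 31 ng/kg/min × 89.8 kg = 2783.8 ng/min
2783.8 ng/min × 60 min/hr = 167028 ng/hr
Rate = 167028 ng/hr ÷ 8691.057 ng/mL = 19.21838 mL/hr
Time remaining = 41.63808 mL ÷ 19.21838 mL/hr = 2.166576 hr

2.2 hours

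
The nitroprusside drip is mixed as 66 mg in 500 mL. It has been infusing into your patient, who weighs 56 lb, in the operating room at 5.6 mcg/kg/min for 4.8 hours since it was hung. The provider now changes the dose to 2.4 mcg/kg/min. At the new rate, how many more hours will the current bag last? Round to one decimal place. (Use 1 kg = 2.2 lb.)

Initial rate:
Weight = 56 lb ÷ 2.2 lb/kg = 25.45455 kg
Dose = 5.6 mcg/kg/min × 25.45455 kg = 142.5455 mcg/min
142.5455 mcg/min × 60 min/hr = 8552.727 mcg/hr
Concentration = 66 mg ÷ 500 mL = 0.132 mg/mL = 132 mcg/mL
Rate = 8552.727 mcg/hr ÷ 132 mcg/mL = 64.79339 mL/hr
Volume infused so far = 64.79339 mL/hr × 4.8 hr = 311.0083 mL
Volume remaining = 500 − 311.0083 = 188.9917 mL
New rate:
Dose = 2.4 mcg/kg/min × 25.45455 kg = 61.09091 mcg/min
61.09091 mcg/min × 60 min/hr = 3665.455 mcg/hr
Rate = 3665.455 mcg/hr ÷ 132 mcg/mL = 27.7686 mL/hr
Time remaining = 188.9917 mL ÷ 27.7686 mL/hr = 6.805952 hr

6.8 hours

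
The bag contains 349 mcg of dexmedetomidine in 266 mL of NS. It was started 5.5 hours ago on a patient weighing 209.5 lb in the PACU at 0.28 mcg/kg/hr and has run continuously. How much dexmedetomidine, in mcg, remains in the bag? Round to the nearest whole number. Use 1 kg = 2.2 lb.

Weight = 209.5 lb ÷ 2.2 lb/kg = 95.22727 kg
Dose = 0.28 mcg/kg/hr × 95.22727 kg = 26.66364 mcg/hr
Concentration = 349 mcg ÷ 266 mL = 1.31203 mcg/mL
Rate = 26.66364 mcg/hr ÷ 1.31203 mcg/mL = 20.32243 mL/hr
Volume infused = 20.32243 mL/hr × 5.5 hr = 111.7734 mL
Volume remaining = 266 − 111.7734 = 154.2266 mL
Drug remaining = 154.2266 mL × 1.31203 mcg/mL = 202.35 mcg

202 mcg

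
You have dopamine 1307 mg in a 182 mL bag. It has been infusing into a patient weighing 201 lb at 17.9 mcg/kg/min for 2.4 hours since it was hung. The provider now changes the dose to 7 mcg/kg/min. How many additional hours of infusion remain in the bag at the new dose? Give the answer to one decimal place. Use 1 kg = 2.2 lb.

27.9 hours

Initial rate:
Weight = 201 lb ÷ 2.2 lb/kg = 91.36364 kg
Dose = 17.9 mcg/kg/min × 91.36364 kg = 1635.409 mcg/min
1635.409 mcg/min × 60 min/hr = 98124.55 mcg/hr
Concentration = 1307 mg ÷ 182 mL = 7.181319 mg/mL = 7181.319 mcg/mL
Rate = 98124.55 mcg/hr ÷ 7181.319 mcg/mL = 13.66386 mL/hr
Volume infused so far = 13.66386 mL/hr × 2.4 hr = 32.79327 mL
Volume remaining = 182 − 32.79327 = 149.2067 mL
New rate:
Dose = 7 mcg/kg/min × 91.36364 kg = 639.5455 mcg/min
639.5455 mcg/min × 60 min/hr = 38372.73 mcg/hr
Rate = 38372.73 mcg/hr ÷ 7181.319 mcg/mL = 5.34341 mL/hr
Time remaining = 149.2067 mL ÷ 5.34341 mL/hr = 27.92351 hr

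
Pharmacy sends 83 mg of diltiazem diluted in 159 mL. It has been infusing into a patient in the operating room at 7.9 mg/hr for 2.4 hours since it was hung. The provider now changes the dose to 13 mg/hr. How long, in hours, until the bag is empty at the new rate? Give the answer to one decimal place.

Initial rate:
Concentration = 83 mg ÷ 159 mL = 0.5220126 mg/mL
Rate = 7.9 mg/hr ÷ 0.5220126 mg/mL = 15.13373 mL/hr
Volume infused so far = 15.13373 mL/hr × 2.4 hr = 36.32096 mL
Volume remaining = 159 − 36.32096 = 122.679 mL
New rate:
Rate = 13 mg/hr ÷ 0.5220126 mg/mL = 24.90361 mL/hr
Time remaining = 122.679 mL ÷ 24.90361 mL/hr = 4.926154 hr

4.9 hours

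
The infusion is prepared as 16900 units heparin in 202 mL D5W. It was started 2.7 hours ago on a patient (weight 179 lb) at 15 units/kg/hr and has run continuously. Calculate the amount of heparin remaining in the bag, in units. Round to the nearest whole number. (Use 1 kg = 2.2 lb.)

Weight = 179 lb ÷ 2.2 lb/kg = 81.36364 kg
Dose = 15 units/kg/hr × 81.36364 kg = 1220.455 units/hr
Concentration = 16900 units ÷ 202 mL = 83.66337 units/mL
Rate = 1220.455 units/hr ÷ 83.66337 units/mL = 14.58768 mL/hr
Volume infused = 14.58768 mL/hr × 2.7 hr = 39.38674 mL
Volume remaining = 202 − 39.38674 = 162.6133 mL
Drug remaining = 162.6133 mL × 83.66337 units/mL = 13604.77 units

13605 units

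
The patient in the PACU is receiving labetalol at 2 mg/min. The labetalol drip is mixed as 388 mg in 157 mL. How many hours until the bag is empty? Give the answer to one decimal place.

3.2 hours

2 mg/min × 60 min/hr = 120 mg/hr
Concentration = 388 mg ÷ 157 mL = 2.471338 mg/mL
Rate = 120 mg/hr ÷ 2.471338 mg/mL = 48.5567 mL/hr
Duration = 157 mL ÷ 48.5567 mL/hr = 3.233333 hr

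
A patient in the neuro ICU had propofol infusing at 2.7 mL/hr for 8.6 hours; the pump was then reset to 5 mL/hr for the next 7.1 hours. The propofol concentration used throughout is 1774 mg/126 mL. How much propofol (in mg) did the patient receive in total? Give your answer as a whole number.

Concentration = 1774 mg ÷ 126 mL = 14.07937 mg/mL
Stage 1: 2.7 mL/hr × 8.6 hr = 23.22 mL → 23.22 mL × 14.07937 mg/mL = 326.9229 mg
Stage 2: 5 mL/hr × 7.1 hr = 35.5 mL → 35.5 mL × 14.07937 mg/mL = 499.8175 mg
Total = 326.9229 + 499.8175 = 826.7403 mg

827 mg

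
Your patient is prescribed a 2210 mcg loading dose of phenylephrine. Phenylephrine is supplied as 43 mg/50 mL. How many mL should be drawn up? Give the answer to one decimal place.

Concentration = 43 mg ÷ 50 mL = 0.86 mg/mL = 860 mcg/mL
Volume = 2210 mcg ÷ 860 mcg/mL = 2.569767 mL

2.6 mL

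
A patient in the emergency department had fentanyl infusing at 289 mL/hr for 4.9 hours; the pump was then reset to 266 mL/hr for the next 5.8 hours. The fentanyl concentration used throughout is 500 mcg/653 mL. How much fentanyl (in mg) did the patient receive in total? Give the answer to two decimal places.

2.27 mg

Concentration = 500 mcg ÷ 653 mL = 0.7656968 mcg/mL
Stage 1: 289 mL/hr × 4.9 hr = 1416.1 mL → 1416.1 mL × 0.7656968 mcg/mL = 1084.303 mcg
Stage 2: 266 mL/hr × 5.8 hr = 1542.8 mL → 1542.8 mL × 0.7656968 mcg/mL = 1181.317 mcg
Total = 1084.303 + 1181.317 = 2265.62 mcg = 2.26562 mg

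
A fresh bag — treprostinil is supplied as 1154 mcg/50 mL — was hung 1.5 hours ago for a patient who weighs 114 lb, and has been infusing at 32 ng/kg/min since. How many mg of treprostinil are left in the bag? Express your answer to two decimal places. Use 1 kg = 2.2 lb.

Weight = 114 lb ÷ 2.2 lb/kg = 51.81818 kg
Dose = 32 ng/kg/min × 51.81818 kg = 1658.182 ng/min
1658.182 ng/min × 60 min/hr = 99490.91 ng/hr
Concentration = 1154 mcg ÷ 50 mL = 23.08 mcg/mL = 23080 ng/mL
Rate = 99490.91 ng/hr ÷ 23080 ng/mL = 4.310698 mL/hr
Volume infused = 4.310698 mL/hr × 1.5 hr = 6.466047 mL
Volume remaining = 50 − 6.466047 = 43.53395 mL
Drug remaining = 43.53395 mL × 23080 ng/mL = 1004764 ng = 1.004764 mg

1.00 mg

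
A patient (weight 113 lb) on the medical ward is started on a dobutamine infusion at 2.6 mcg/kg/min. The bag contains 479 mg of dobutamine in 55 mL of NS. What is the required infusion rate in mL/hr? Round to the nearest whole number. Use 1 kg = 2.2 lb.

Weight = 113 lb ÷ 2.2 lb/kg = 51.36364 kg
Dose = 2.6 mcg/kg/min × 51.36364 kg = 133.5455 mcg/min
133.5455 mcg/min × 60 min/hr = 8012.727 mcg/hr
Concentration = 479 mg ÷ 55 mL = 8.709091 mg/mL = 8709.091 mcg/mL
Rate = 8012.727 mcg/hr ÷ 8709.091 mcg/mL = 0.9200418 mL/hr

1 mL/hr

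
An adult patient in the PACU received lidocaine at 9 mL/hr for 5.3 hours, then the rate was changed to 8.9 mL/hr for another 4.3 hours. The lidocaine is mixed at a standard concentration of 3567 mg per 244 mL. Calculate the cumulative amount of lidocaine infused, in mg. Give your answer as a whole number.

Concentration = 3567 mg ÷ 244 mL = 14.61885 mg/mL
Stage 1: 9 mL/hr × 5.3 hr = 47.7 mL → 47.7 mL × 14.61885 mg/mL = 697.3193 mg
Stage 2: 8.9 mL/hr × 4.3 hr = 38.27 mL → 38.27 mL × 14.61885 mg/mL = 559.4635 mg
Total = 697.3193 + 559.4635 = 1256.783 mg

1257 mg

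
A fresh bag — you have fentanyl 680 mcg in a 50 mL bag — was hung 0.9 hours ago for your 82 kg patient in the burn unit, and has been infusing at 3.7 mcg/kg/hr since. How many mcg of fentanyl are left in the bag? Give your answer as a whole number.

Dose = 3.7 mcg/kg/hr × 82 kg = 303.4 mcg/hr
Concentration = 680 mcg ÷ 50 mL = 13.6 mcg/mL
Rate = 303.4 mcg/hr ÷ 13.6 mcg/mL = 22.30882 mL/hr
Volume infused = 22.30882 mL/hr × 0.9 hr = 20.07794 mL
Volume remaining = 50 − 20.07794 = 29.92206 mL
Drug remaining = 29.92206 mL × 13.6 mcg/mL = 406.94 mcg

407 mcg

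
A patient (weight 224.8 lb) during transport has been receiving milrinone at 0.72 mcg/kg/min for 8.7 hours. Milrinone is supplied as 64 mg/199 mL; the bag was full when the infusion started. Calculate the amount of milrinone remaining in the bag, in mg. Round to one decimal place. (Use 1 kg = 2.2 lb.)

25.6 mg

Weight = 224.8 lb ÷ 2.2 lb/kg = 102.1818 kg
Dose = 0.72 mcg/kg/min × 102.1818 kg = 73.57091 mcg/min
73.57091 mcg/min × 60 min/hr = 4414.255 mcg/hr
Concentration = 64 mg ÷ 199 mL = 0.321608 mg/mL = 321.608 mcg/mL
Rate = 4414.255 mcg/hr ÷ 321.608 mcg/mL = 13.72557 mL/hr
Volume infused = 13.72557 mL/hr × 8.7 hr = 119.4125 mL
Volume remaining = 199 − 119.4125 = 79.58752 mL
Drug remaining = 79.58752 mL × 321.608 mcg/mL = 25595.99 mcg = 25.59599 mg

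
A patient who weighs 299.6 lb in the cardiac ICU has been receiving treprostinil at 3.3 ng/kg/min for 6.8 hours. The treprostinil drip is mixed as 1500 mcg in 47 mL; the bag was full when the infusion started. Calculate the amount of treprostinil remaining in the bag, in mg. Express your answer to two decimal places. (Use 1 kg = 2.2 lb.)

Weight = 299.6 lb ÷ 2.2 lb/kg = 136.1818 kg
Dose = 3.3 ng/kg/min × 136.1818 kg = 449.4 ng/min
449.4 ng/min × 60 min/hr = 26964 ng/hr
Concentration = 1500 mcg ÷ 47 mL = 31.91489 mcg/mL = 31914.89 ng/mL
Rate = 26964 ng/hr ÷ 31914.89 ng/mL = 0.844872 mL/hr
Volume infused = 0.844872 mL/hr × 6.8 hr = 5.74513 mL
Volume remaining = 47 − 5.74513 = 41.25487 mL
Drug remaining = 41.25487 mL × 31914.89 ng/mL = 1316645 ng = 1.316645 mg

1.32 mg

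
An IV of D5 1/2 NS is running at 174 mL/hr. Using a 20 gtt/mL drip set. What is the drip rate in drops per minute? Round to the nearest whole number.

174 mL/hr ÷ 60 min/hr = 2.9 mL/min
2.9 mL/min × 20 gtt/mL = 58 gtt/min

58 gtt/min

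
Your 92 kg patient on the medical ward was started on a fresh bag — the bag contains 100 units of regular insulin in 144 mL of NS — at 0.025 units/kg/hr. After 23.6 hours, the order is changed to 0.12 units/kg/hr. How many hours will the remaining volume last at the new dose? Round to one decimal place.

Initial rate:
Dose = 0.025 units/kg/hr × 92 kg = 2.3 units/hr
Concentration = 100 units ÷ 144 mL = 0.6944444 units/mL
Rate = 2.3 units/hr ÷ 0.6944444 units/mL = 3.312 mL/hr
Volume infused so far = 3.312 mL/hr × 23.6 hr = 78.1632 mL
Volume remaining = 144 − 78.1632 = 65.8368 mL
New rate:
Dose = 0.12 units/kg/hr × 92 kg = 11.04 units/hr
Rate = 11.04 units/hr ÷ 0.6944444 units/mL = 15.8976 mL/hr
Time remaining = 65.8368 mL ÷ 15.8976 mL/hr = 4.141304 hr

4.1 hours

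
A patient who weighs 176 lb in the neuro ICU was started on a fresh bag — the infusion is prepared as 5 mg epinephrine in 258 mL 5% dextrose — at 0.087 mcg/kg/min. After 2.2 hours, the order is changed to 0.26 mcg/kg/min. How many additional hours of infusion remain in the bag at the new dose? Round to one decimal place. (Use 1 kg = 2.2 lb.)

3.3 hours

Initial rate:
Weight = 176 lb ÷ 2.2 lb/kg = 80 kg
Dose = 0.087 mcg/kg/min × 80 kg = 6.96 mcg/min
6.96 mcg/min × 60 min/hr = 417.6 mcg/hr
Concentration = 5 mg ÷ 258 mL = 0.01937984 mg/mL = 19.37984 mcg/mL
Rate = 417.6 mcg/hr ÷ 19.37984 mcg/mL = 21.54816 mL/hr
Volume infused so far = 21.54816 mL/hr × 2.2 hr = 47.40595 mL
Volume remaining = 258 − 47.40595 = 210.594 mL
New rate:
Dose = 0.26 mcg/kg/min × 80 kg = 20.8 mcg/min
20.8 mcg/min × 60 min/hr = 1248 mcg/hr
Rate = 1248 mcg/hr ÷ 19.37984 mcg/mL = 64.3968 mL/hr
Time remaining = 210.594 mL ÷ 64.3968 mL/hr = 3.270256 hr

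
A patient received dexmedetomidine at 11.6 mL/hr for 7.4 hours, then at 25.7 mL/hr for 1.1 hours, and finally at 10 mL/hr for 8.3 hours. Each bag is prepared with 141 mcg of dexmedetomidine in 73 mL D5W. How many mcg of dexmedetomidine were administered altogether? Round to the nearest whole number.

Concentration = 141 mcg ÷ 73 mL = 1.931507 mcg/mL
Stage 1: 11.6 mL/hr × 7.4 hr = 85.84 mL → 85.84 mL × 1.931507 mcg/mL = 165.8005 mcg
Stage 2: 25.7 mL/hr × 1.1 hr = 28.27 mL → 28.27 mL × 1.931507 mcg/mL = 54.6037 mcg
Stage 3: 10 mL/hr × 8.3 hr = 83 mL → 83 mL × 1.931507 mcg/mL = 160.3151 mcg
Total = 165.8005 + 54.6037 + 160.3151 = 380.7193 mcg

381 mcg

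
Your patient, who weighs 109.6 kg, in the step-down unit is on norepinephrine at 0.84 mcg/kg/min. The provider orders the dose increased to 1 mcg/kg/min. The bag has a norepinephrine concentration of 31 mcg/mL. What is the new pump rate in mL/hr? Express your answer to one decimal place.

212.1 mL/hr

Dose = 1 mcg/kg/min × 109.6 kg = 109.6 mcg/min
109.6 mcg/min × 60 min/hr = 6576 mcg/hr
Rate = 6576 mcg/hr ÷ 31 mcg/mL = 212.129 mL/hr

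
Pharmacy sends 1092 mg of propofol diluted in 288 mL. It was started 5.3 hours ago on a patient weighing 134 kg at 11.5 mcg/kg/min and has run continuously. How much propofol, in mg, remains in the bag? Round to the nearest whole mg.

Dose = 11.5 mcg/kg/min × 134 kg = 1541 mcg/min
1541 mcg/min × 60 min/hr = 92460 mcg/hr
Concentration = 1092 mg ÷ 288 mL = 3.791667 mg/mL = 3791.667 mcg/mL
Rate = 92460 mcg/hr ÷ 3791.667 mcg/mL = 24.38505 mL/hr
Volume infused = 24.38505 mL/hr × 5.3 hr = 129.2408 mL
Volume remaining = 288 − 129.2408 = 158.7592 mL
Drug remaining = 158.7592 mL × 3791.667 mcg/mL = 601962 mcg = 601.962 mg

602 mg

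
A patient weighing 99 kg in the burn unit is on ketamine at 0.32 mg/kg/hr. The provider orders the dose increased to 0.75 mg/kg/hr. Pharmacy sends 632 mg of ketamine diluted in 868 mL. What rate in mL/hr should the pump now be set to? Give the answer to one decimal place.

Dose = 0.75 mg/kg/hr × 99 kg = 74.25 mg/hr
Concentration = 632 mg ÷ 868 mL = 0.7281106 mg/mL
Rate = 74.25 mg/hr ÷ 0.7281106 mg/mL = 101.9763 mL/hr

102.0 mL/hr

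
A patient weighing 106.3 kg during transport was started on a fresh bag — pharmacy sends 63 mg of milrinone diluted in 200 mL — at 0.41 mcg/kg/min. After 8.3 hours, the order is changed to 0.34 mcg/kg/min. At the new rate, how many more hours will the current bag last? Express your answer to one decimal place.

Initial rate:
Dose = 0.41 mcg/kg/min × 106.3 kg = 43.583 mcg/min
43.583 mcg/min × 60 min/hr = 2614.98 mcg/hr
Concentration = 63 mg ÷ 200 mL = 0.315 mg/mL = 315 mcg/mL
Rate = 2614.98 mcg/hr ÷ 315 mcg/mL = 8.301524 mL/hr
Volume infused so far = 8.301524 mL/hr × 8.3 hr = 68.90265 mL
Volume remaining = 200 − 68.90265 = 131.0974 mL
New rate:
Dose = 0.34 mcg/kg/min × 106.3 kg = 36.142 mcg/min
36.142 mcg/min × 60 min/hr = 2168.52 mcg/hr
Rate = 2168.52 mcg/hr ÷ 315 mcg/mL = 6.88419 mL/hr
Time remaining = 131.0974 mL ÷ 6.88419 mL/hr = 19.04325 hr

19.0 hours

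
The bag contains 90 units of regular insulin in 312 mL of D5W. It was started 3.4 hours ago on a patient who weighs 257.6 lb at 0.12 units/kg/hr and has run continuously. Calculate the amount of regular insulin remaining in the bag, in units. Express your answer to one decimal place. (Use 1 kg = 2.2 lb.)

42.2 units

Weight = 257.6 lb ÷ 2.2 lb/kg = 117.0909 kg
Dose = 0.12 units/kg/hr × 117.0909 kg = 14.05091 units/hr
Concentration = 90 units ÷ 312 mL = 0.2884615 units/mL
Rate = 14.05091 units/hr ÷ 0.2884615 units/mL = 48.70982 mL/hr
Volume infused = 48.70982 mL/hr × 3.4 hr = 165.6134 mL
Volume remaining = 312 − 165.6134 = 146.3866 mL
Drug remaining = 146.3866 mL × 0.2884615 units/mL = 42.22691 units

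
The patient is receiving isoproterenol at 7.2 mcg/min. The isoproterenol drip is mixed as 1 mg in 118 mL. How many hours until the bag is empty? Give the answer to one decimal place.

7.2 mcg/min × 60 min/hr = 432 mcg/hr
Concentration = 1 mg ÷ 118 mL = 0.008474576 mg/mL = 8.474576 mcg/mL
Rate = 432 mcg/hr ÷ 8.474576 mcg/mL = 50.976 mL/hr
Duration = 118 mL ÷ 50.976 mL/hr = 2.314815 hr

2.3 hours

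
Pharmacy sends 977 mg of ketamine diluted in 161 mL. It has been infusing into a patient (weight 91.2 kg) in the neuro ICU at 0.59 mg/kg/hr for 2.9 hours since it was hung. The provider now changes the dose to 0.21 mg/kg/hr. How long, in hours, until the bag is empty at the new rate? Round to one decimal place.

Initial rate:
Dose = 0.59 mg/kg/hr × 91.2 kg = 53.808 mg/hr
Concentration = 977 mg ÷ 161 mL = 6.068323 mg/mL
Rate = 53.808 mg/hr ÷ 6.068323 mg/mL = 8.86703 mL/hr
Volume infused so far = 8.86703 mL/hr × 2.9 hr = 25.71439 mL
Volume remaining = 161 − 25.71439 = 135.2856 mL
New rate:
Dose = 0.21 mg/kg/hr × 91.2 kg = 19.152 mg/hr
Rate = 19.152 mg/hr ÷ 6.068323 mg/mL = 3.156061 mL/hr
Time remaining = 135.2856 mL ÷ 3.156061 mL/hr = 42.86533 hr

42.9 hours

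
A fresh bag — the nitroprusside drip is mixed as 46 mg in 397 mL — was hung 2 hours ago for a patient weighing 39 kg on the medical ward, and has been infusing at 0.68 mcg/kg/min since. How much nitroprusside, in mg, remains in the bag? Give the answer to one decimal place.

42.8 mg

Dose = 0.68 mcg/kg/min × 39 kg = 26.52 mcg/min
26.52 mcg/min × 60 min/hr = 1591.2 mcg/hr
Concentration = 46 mg ÷ 397 mL = 0.115869 mg/mL = 115.869 mcg/mL
Rate = 1591.2 mcg/hr ÷ 115.869 mcg/mL = 13.73275 mL/hr
Volume infused = 13.73275 mL/hr × 2 hr = 27.4655 mL
Volume remaining = 397 − 27.4655 = 369.5345 mL
Drug remaining = 369.5345 mL × 115.869 mcg/mL = 42817.6 mcg = 42.8176 mg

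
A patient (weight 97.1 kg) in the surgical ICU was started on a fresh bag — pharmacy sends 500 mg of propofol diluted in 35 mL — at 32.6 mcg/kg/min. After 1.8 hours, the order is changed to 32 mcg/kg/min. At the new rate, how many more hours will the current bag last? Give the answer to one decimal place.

Initial rate:
Dose = 32.6 mcg/kg/min × 97.1 kg = 3165.46 mcg/min
3165.46 mcg/min × 60 min/hr = 189927.6 mcg/hr
Concentration = 500 mg ÷ 35 mL = 14.28571 mg/mL = 14285.71 mcg/mL
Rate = 189927.6 mcg/hr ÷ 14285.71 mcg/mL = 13.29493 mL/hr
Volume infused so far = 13.29493 mL/hr × 1.8 hr = 23.93088 mL
Volume remaining = 35 − 23.93088 = 11.06912 mL
New rate:
Dose = 32 mcg/kg/min × 97.1 kg = 3107.2 mcg/min
3107.2 mcg/min × 60 min/hr = 186432 mcg/hr
Rate = 186432 mcg/hr ÷ 14285.71 mcg/mL = 13.05024 mL/hr
Time remaining = 11.06912 mL ÷ 13.05024 mL/hr = 0.848193 hr

0.8 hours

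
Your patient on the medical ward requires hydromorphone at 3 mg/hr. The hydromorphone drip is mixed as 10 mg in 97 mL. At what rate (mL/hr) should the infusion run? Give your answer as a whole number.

29 mL/hr

Concentration = 10 mg ÷ 97 mL = 0.1030928 mg/mL
Rate = 3 mg/hr ÷ 0.1030928 mg/mL = 29.1 mL/hr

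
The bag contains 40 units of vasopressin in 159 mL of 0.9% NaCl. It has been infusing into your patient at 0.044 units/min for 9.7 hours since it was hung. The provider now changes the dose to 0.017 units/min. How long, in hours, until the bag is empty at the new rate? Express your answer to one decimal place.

14.1 hours

Initial rate:
0.044 units/min × 60 min/hr = 2.64 units/hr
Concentration = 40 units ÷ 159 mL = 0.2515723 units/mL
Rate = 2.64 units/hr ÷ 0.2515723 units/mL = 10.494 mL/hr
Volume infused so far = 10.494 mL/hr × 9.7 hr = 101.7918 mL
Volume remaining = 159 − 101.7918 = 57.2082 mL
New rate:
0.017 units/min × 60 min/hr = 1.02 units/hr
Rate = 1.02 units/hr ÷ 0.2515723 units/mL = 4.0545 mL/hr
Time remaining = 57.2082 mL ÷ 4.0545 mL/hr = 14.1098 hr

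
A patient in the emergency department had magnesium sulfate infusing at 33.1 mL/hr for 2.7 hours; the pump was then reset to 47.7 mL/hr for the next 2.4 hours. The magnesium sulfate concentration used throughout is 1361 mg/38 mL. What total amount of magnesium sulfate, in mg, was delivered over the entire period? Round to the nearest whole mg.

7301 mg

Concentration = 1361 mg ÷ 38 mL = 35.81579 mg/mL
Stage 1: 33.1 mL/hr × 2.7 hr = 89.37 mL → 89.37 mL × 35.81579 mg/mL = 3200.857 mg
Stage 2: 47.7 mL/hr × 2.4 hr = 114.48 mL → 114.48 mL × 35.81579 mg/mL = 4100.192 mg
Total = 3200.857 + 4100.192 = 7301.049 mg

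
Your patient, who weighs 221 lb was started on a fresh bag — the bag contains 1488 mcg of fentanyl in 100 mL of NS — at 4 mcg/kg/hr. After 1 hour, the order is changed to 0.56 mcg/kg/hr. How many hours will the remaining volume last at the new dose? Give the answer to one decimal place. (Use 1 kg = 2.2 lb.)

19.3 hours

Initial rate:
Weight = 221 lb ÷ 2.2 lb/kg = 100.4545 kg
Dose = 4 mcg/kg/hr × 100.4545 kg = 401.8182 mcg/hr
Concentration = 1488 mcg ÷ 100 mL = 14.88 mcg/mL
Rate = 401.8182 mcg/hr ÷ 14.88 mcg/mL = 27.00391 mL/hr
Volume infused so far = 27.00391 mL/hr × 1 hr = 27.00391 mL
Volume remaining = 100 − 27.00391 = 72.99609 mL
New rate:
Dose = 0.56 mcg/kg/hr × 100.4545 kg = 56.25455 mcg/hr
Rate = 56.25455 mcg/hr ÷ 14.88 mcg/mL = 3.780547 mL/hr
Time remaining = 72.99609 mL ÷ 3.780547 mL/hr = 19.30834 hr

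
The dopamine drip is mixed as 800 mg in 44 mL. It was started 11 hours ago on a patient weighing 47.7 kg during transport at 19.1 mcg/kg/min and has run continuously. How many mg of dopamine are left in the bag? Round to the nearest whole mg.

Dose = 19.1 mcg/kg/min × 47.7 kg = 911.07 mcg/min
911.07 mcg/min × 60 min/hr = 54664.2 mcg/hr
Concentration = 800 mg ÷ 44 mL = 18.18182 mg/mL = 18181.82 mcg/mL
Rate = 54664.2 mcg/hr ÷ 18181.82 mcg/mL = 3.006531 mL/hr
Volume infused = 3.006531 mL/hr × 11 hr = 33.07184 mL
Volume remaining = 44 − 33.07184 = 10.92816 mL
Drug remaining = 10.92816 mL × 18181.82 mcg/mL = 198693.8 mcg = 198.6938 mg

199 mg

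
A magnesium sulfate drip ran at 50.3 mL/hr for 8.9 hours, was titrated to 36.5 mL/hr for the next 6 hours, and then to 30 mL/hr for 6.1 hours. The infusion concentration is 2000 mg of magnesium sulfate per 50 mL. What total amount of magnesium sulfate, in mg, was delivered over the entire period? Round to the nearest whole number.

33987 mg

Concentration = 2000 mg ÷ 50 mL = 40 mg/mL
Stage 1: 50.3 mL/hr × 8.9 hr = 447.67 mL → 447.67 mL × 40 mg/mL = 17906.8 mg
Stage 2: 36.5 mL/hr × 6 hr = 219 mL → 219 mL × 40 mg/mL = 8760 mg
Stage 3: 30 mL/hr × 6.1 hr = 183 mL → 183 mL × 40 mg/mL = 7320 mg
Total = 17906.8 + 8760 + 7320 = 33986.8 mg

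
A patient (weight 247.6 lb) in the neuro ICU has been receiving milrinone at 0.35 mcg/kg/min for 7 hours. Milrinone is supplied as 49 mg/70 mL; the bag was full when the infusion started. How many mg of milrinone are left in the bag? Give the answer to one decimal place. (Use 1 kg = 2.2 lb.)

32.5 mg

Weight = 247.6 lb ÷ 2.2 lb/kg = 112.5455 kg
Dose = 0.35 mcg/kg/min × 112.5455 kg = 39.39091 mcg/min
39.39091 mcg/min × 60 min/hr = 2363.455 mcg/hr
Concentration = 49 mg ÷ 70 mL = 0.7 mg/mL = 700 mcg/mL
Rate = 2363.455 mcg/hr ÷ 700 mcg/mL = 3.376364 mL/hr
Volume infused = 3.376364 mL/hr × 7 hr = 23.63455 mL
Volume remaining = 70 − 23.63455 = 46.36545 mL
Drug remaining = 46.36545 mL × 700 mcg/mL = 32455.82 mcg = 32.45582 mg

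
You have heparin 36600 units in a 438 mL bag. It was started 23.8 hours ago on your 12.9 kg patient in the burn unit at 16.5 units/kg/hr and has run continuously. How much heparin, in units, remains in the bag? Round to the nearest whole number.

31534 units

Dose = 16.5 units/kg/hr × 12.9 kg = 212.85 units/hr
Concentration = 36600 units ÷ 438 mL = 83.56164 units/mL
Rate = 212.85 units/hr ÷ 83.56164 units/mL = 2.547221 mL/hr
Volume infused = 2.547221 mL/hr × 23.8 hr = 60.62387 mL
Volume remaining = 438 − 60.62387 = 377.3761 mL
Drug remaining = 377.3761 mL × 83.56164 units/mL = 31534.17 units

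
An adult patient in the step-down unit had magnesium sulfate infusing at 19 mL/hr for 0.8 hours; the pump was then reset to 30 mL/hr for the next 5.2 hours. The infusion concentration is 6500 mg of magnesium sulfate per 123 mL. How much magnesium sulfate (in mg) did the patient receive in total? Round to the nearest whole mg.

9047 mg

Concentration = 6500 mg ÷ 123 mL = 52.84553 mg/mL
Stage 1: 19 mL/hr × 0.8 hr = 15.2 mL → 15.2 mL × 52.84553 mg/mL = 803.252 mg
Stage 2: 30 mL/hr × 5.2 hr = 156 mL → 156 mL × 52.84553 mg/mL = 8243.902 mg
Total = 803.252 + 8243.902 = 9047.154 mg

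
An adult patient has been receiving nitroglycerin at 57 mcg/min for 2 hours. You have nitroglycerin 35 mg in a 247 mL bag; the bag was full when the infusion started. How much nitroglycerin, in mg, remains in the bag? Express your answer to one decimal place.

28.2 mg

57 mcg/min × 60 min/hr = 3420 mcg/hr
Concentration = 35 mg ÷ 247 mL = 0.1417004 mg/mL = 141.7004 mcg/mL
Rate = 3420 mcg/hr ÷ 141.7004 mcg/mL = 24.13543 mL/hr
Volume infused = 24.13543 mL/hr × 2 hr = 48.27086 mL
Volume remaining = 247 − 48.27086 = 198.7291 mL
Drug remaining = 198.7291 mL × 141.7004 mcg/mL = 28160 mcg = 28.16 mg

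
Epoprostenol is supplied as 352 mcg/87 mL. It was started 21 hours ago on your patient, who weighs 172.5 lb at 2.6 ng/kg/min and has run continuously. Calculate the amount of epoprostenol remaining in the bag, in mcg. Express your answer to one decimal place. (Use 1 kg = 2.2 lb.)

95.1 mcg

Weight = 172.5 lb ÷ 2.2 lb/kg = 78.40909 kg
Dose = 2.6 ng/kg/min × 78.40909 kg = 203.8636 ng/min
203.8636 ng/min × 60 min/hr = 12231.82 ng/hr
Concentration = 352 mcg ÷ 87 mL = 4.045977 mcg/mL = 4045.977 ng/mL
Rate = 12231.82 ng/hr ÷ 4045.977 ng/mL = 3.023205 mL/hr
Volume infused = 3.023205 mL/hr × 21 hr = 63.48731 mL
Volume remaining = 87 − 63.48731 = 23.51269 mL
Drug remaining = 23.51269 mL × 4045.977 ng/mL = 95131.82 ng = 95.13182 mcg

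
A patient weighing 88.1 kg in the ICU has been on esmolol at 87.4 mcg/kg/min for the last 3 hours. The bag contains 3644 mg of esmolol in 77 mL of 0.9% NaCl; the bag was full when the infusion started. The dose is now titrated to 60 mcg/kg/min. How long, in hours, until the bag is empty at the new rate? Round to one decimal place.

Initial rate:
Dose = 87.4 mcg/kg/min × 88.1 kg = 7699.94 mcg/min
7699.94 mcg/min × 60 min/hr = 461996.4 mcg/hr
Concentration = 3644 mg ÷ 77 mL = 47.32468 mg/mL = 47324.68 mcg/mL
Rate = 461996.4 mcg/hr ÷ 47324.68 mcg/mL = 9.762273 mL/hr
Volume infused so far = 9.762273 mL/hr × 3 hr = 29.28682 mL
Volume remaining = 77 − 29.28682 = 47.71318 mL
New rate:
Dose = 60 mcg/kg/min × 88.1 kg = 5286 mcg/min
5286 mcg/min × 60 min/hr = 317160 mcg/hr
Rate = 317160 mcg/hr ÷ 47324.68 mcg/mL = 6.701789 mL/hr
Time remaining = 47.71318 mL ÷ 6.701789 mL/hr = 7.119469 hr

7.1 hours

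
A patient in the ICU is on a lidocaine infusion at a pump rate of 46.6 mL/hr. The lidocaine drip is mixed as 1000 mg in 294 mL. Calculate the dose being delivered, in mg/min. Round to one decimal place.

Concentration = 1000 mg ÷ 294 mL = 3.401361 mg/mL
Drug rate = 46.6 mL/hr × 3.401361 mg/mL = 158.5034 mg/hr
158.5034 mg/hr ÷ 60 min/hr = 2.641723 mg/min

2.6 mg/min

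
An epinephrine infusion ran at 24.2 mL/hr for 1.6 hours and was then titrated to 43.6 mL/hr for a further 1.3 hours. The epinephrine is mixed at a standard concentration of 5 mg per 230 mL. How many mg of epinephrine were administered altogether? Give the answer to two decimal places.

Concentration = 5 mg ÷ 230 mL = 0.02173913 mg/mL
Stage 1: 24.2 mL/hr × 1.6 hr = 38.72 mL → 38.72 mL × 0.02173913 mg/mL = 0.8417391 mg
Stage 2: 43.6 mL/hr × 1.3 hr = 56.68 mL → 56.68 mL × 0.02173913 mg/mL = 1.232174 mg
Total = 0.8417391 + 1.232174 = 2.073913 mg

2.07 mg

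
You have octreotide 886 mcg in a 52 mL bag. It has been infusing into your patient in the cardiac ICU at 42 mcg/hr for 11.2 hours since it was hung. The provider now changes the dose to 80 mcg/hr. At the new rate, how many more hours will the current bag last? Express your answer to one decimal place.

5.2 hours

Initial rate:
Concentration = 886 mcg ÷ 52 mL = 17.03846 mcg/mL
Rate = 42 mcg/hr ÷ 17.03846 mcg/mL = 2.465011 mL/hr
Volume infused so far = 2.465011 mL/hr × 11.2 hr = 27.60813 mL
Volume remaining = 52 − 27.60813 = 24.39187 mL
New rate:
Rate = 80 mcg/hr ÷ 17.03846 mcg/mL = 4.69526 mL/hr
Time remaining = 24.39187 mL ÷ 4.69526 mL/hr = 5.195 hr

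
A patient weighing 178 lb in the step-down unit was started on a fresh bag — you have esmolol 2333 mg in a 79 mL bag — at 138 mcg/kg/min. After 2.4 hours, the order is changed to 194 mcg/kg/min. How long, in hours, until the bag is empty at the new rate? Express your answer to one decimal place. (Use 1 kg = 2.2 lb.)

Initial rate:
Weight = 178 lb ÷ 2.2 lb/kg = 80.90909 kg
Dose = 138 mcg/kg/min × 80.90909 kg = 11165.45 mcg/min
11165.45 mcg/min × 60 min/hr = 669927.3 mcg/hr
Concentration = 2333 mg ÷ 79 mL = 29.53165 mg/mL = 29531.65 mcg/mL
Rate = 669927.3 mcg/hr ÷ 29531.65 mcg/mL = 22.68506 mL/hr
Volume infused so far = 22.68506 mL/hr × 2.4 hr = 54.44415 mL
Volume remaining = 79 − 54.44415 = 24.55585 mL
New rate:
Dose = 194 mcg/kg/min × 80.90909 kg = 15696.36 mcg/min
15696.36 mcg/min × 60 min/hr = 941781.8 mcg/hr
Rate = 941781.8 mcg/hr ÷ 29531.65 mcg/mL = 31.8906 mL/hr
Time remaining = 24.55585 mL ÷ 31.8906 mL/hr = 0.7700027 hr

0.8 hours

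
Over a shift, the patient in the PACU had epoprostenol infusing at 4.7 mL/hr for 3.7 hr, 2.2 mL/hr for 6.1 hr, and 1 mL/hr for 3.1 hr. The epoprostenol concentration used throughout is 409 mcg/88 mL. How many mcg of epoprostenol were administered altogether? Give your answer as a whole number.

158 mcg

Concentration = 409 mcg ÷ 88 mL = 4.647727 mcg/mL
Stage 1: 4.7 mL/hr × 3.7 hr = 17.39 mL → 17.39 mL × 4.647727 mcg/mL = 80.82398 mcg
Stage 2: 2.2 mL/hr × 6.1 hr = 13.42 mL → 13.42 mL × 4.647727 mcg/mL = 62.3725 mcg
Stage 3: 1 mL/hr × 3.1 hr = 3.1 mL → 3.1 mL × 4.647727 mcg/mL = 14.40795 mcg
Total = 80.82398 + 62.3725 + 14.40795 = 157.6044 mcg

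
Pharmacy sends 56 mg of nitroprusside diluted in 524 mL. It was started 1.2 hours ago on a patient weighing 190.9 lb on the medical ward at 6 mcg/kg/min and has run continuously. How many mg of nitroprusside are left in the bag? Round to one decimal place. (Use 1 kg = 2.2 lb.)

Weight = 190.9 lb ÷ 2.2 lb/kg = 86.77273 kg
Dose = 6 mcg/kg/min × 86.77273 kg = 520.6364 mcg/min
520.6364 mcg/min × 60 min/hr = 31238.18 mcg/hr
Concentration = 56 mg ÷ 524 mL = 0.1068702 mg/mL = 106.8702 mcg/mL
Rate = 31238.18 mcg/hr ÷ 106.8702 mcg/mL = 292.3001 mL/hr
Volume infused = 292.3001 mL/hr × 1.2 hr = 350.7602 mL
Volume remaining = 524 − 350.7602 = 173.2398 mL
Drug remaining = 173.2398 mL × 106.8702 mcg/mL = 18514.18 mcg = 18.51418 mg

18.5 mg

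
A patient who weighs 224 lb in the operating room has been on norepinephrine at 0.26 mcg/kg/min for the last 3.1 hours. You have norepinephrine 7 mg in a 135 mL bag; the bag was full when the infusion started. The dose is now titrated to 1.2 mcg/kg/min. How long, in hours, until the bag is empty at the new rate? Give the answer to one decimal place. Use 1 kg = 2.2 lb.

Initial rate:
Weight = 224 lb ÷ 2.2 lb/kg = 101.8182 kg
Dose = 0.26 mcg/kg/min × 101.8182 kg = 26.47273 mcg/min
26.47273 mcg/min × 60 min/hr = 1588.364 mcg/hr
Concentration = 7 mg ÷ 135 mL = 0.05185185 mg/mL = 51.85185 mcg/mL
Rate = 1588.364 mcg/hr ÷ 51.85185 mcg/mL = 30.63273 mL/hr
Volume infused so far = 30.63273 mL/hr × 3.1 hr = 94.96145 mL
Volume remaining = 135 − 94.96145 = 40.03855 mL
New rate:
Dose = 1.2 mcg/kg/min × 101.8182 kg = 122.1818 mcg/min
122.1818 mcg/min × 60 min/hr = 7330.909 mcg/hr
Rate = 7330.909 mcg/hr ÷ 51.85185 mcg/mL = 141.3818 mL/hr
Time remaining = 40.03855 mL ÷ 141.3818 mL/hr = 0.2831944 hr

0.3 hours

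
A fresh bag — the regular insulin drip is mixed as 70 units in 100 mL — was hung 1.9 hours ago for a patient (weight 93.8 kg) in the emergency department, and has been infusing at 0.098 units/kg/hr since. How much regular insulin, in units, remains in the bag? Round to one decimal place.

52.5 units

Dose = 0.098 units/kg/hr × 93.8 kg = 9.1924 units/hr
Concentration = 70 units ÷ 100 mL = 0.7 units/mL
Rate = 9.1924 units/hr ÷ 0.7 units/mL = 13.132 mL/hr
Volume infused = 13.132 mL/hr × 1.9 hr = 24.9508 mL
Volume remaining = 100 − 24.9508 = 75.0492 mL
Drug remaining = 75.0492 mL × 0.7 units/mL = 52.53444 units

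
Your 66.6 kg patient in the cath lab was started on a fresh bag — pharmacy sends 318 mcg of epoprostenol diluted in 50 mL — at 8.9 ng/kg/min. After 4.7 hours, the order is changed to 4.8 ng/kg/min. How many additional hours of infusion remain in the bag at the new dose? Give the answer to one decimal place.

Initial rate:
Dose = 8.9 ng/kg/min × 66.6 kg = 592.74 ng/min
592.74 ng/min × 60 min/hr = 35564.4 ng/hr
Concentration = 318 mcg ÷ 50 mL = 6.36 mcg/mL = 6360 ng/mL
Rate = 35564.4 ng/hr ÷ 6360 ng/mL = 5.591887 mL/hr
Volume infused so far = 5.591887 mL/hr × 4.7 hr = 26.28187 mL
Volume remaining = 50 − 26.28187 = 23.71813 mL
New rate:
Dose = 4.8 ng/kg/min × 66.6 kg = 319.68 ng/min
319.68 ng/min × 60 min/hr = 19180.8 ng/hr
Rate = 19180.8 ng/hr ÷ 6360 ng/mL = 3.015849 mL/hr
Time remaining = 23.71813 mL ÷ 3.015849 mL/hr = 7.864496 hr

7.9 hours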